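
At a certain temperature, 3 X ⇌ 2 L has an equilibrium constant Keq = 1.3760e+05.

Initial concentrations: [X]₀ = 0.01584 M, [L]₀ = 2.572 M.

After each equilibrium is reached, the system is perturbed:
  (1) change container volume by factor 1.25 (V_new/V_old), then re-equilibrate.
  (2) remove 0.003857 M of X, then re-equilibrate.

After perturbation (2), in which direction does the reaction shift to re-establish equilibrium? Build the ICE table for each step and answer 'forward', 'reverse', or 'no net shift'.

Q₀ = 1.6645e+06 vs Keq = 1.3760e+05 ⇒ Q>K, reverse
Step 1:
                   X          L
  Initial    0.01584      2.572
  Change     0.02039    -0.0136
  Equil      0.03623      2.558
  solve Keq expr → x = -0.006798; check Q = 1.3760e+05
Then change container volume by factor 1.25 (V_new/V_old).
Step 2:
                   X          L
  Initial    0.02899      2.047
  Change    0.002223  -0.001482
  Equil      0.03121      2.045
  solve Keq expr → x = -7.4106e-04; check Q = 1.3760e+05
Then remove 0.003857 M of X.
Step 3:
                   X          L
  Initial    0.02735      2.045
  Change    0.003831  -0.002554
  Equil      0.03118      2.043
  solve Keq expr → x = -0.001277; check Q = 1.3760e+05

Direction: reverse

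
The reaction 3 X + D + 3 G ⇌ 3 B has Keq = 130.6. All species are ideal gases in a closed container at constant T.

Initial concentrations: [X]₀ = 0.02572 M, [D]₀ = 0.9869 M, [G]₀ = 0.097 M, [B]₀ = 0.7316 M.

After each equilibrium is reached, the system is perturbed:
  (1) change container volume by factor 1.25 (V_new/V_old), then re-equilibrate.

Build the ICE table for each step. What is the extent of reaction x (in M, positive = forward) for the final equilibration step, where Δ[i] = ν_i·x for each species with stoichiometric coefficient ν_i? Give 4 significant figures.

x = -0.009367 M

Q₀ = 2.5552e+07 vs Keq = 130.6 ⇒ Q>K, reverse
Step 1:
                  X         D         G         B
  I         0.02572    0.9869     0.097    0.7316
  C          0.2465   0.08217    0.2465   -0.2465
  E          0.2722     1.069    0.3435    0.4851
  solve Keq expr → x = -0.08217; check Q = 130.6
Then change container volume by factor 1.25 (V_new/V_old).
Step 2:
                  X         D         G         B
  I          0.2178    0.8553    0.2748    0.3881
  C          0.0281  0.009367    0.0281   -0.0281
  E          0.2459    0.8646    0.3029      0.36
  solve Keq expr → x = -0.009367; check Q = 130.6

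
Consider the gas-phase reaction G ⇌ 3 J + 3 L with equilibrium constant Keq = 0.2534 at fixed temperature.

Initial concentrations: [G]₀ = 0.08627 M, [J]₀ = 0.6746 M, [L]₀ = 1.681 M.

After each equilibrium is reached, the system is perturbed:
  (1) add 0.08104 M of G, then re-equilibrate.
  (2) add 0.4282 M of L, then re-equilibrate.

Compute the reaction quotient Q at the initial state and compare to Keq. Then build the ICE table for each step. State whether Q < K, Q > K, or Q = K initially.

Q₀ = 16.9 vs Keq = 0.2534 ⇒ Q>K, reverse
Step 1:
                   G          J          L
  Initial    0.08627     0.6746      1.681
  Change      0.1277     -0.383     -0.383
  Equil       0.2139     0.2916      1.298
  solve Keq expr → x = -0.1277; check Q = 0.2534
Then add 0.08104 M of G.
Step 2:
                   G          J          L
  Initial      0.295     0.2916      1.298
  Change   -0.008038    0.02411    0.02411
  Equil       0.2869     0.3157      1.322
  solve Keq expr → x = 0.008038; check Q = 0.2534
Then add 0.4282 M of L.
Step 3:
                   G          J          L
  Initial     0.2869     0.3157       1.75
  Change     0.02085   -0.06255   -0.06255
  Equil       0.3078     0.2532      1.688
  solve Keq expr → x = -0.02085; check Q = 0.2534

Q₀ = 16.9; Q > K (proceeds reverse)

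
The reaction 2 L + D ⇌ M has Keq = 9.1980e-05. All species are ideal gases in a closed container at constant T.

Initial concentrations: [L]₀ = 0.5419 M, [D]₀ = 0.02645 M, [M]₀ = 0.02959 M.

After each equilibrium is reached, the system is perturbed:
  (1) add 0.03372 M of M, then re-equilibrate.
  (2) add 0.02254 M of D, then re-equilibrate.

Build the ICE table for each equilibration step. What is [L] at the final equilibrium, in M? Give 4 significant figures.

Q₀ = 3.81 vs Keq = 9.1980e-05 ⇒ Q>K, reverse
Step 1:
                  L         D         M
  init       0.5419   0.02645   0.02959
  Δ         0.05918   0.02959  -0.02959
  eq         0.6011   0.05604 1.8622e-06
  solve Keq expr → x = -0.02959; check Q = 9.1980e-05
Then add 0.03372 M of M.
Step 2:
                  L         D         M
  init       0.6011   0.05604   0.03372
  Δ         0.06744   0.03372  -0.03372
  eq         0.6685   0.08976 3.6896e-06
  solve Keq expr → x = -0.03372; check Q = 9.1980e-05
Then add 0.02254 M of D.
Step 3:
                  L         D         M
  init       0.6685    0.1123 3.6896e-06
  Δ       -1.8530e-06 -9.2648e-07 9.2648e-07
  eq         0.6685    0.1123 4.6161e-06
  solve Keq expr → x = 9.2648e-07; check Q = 9.1980e-05

[L]_eq = 0.6685 M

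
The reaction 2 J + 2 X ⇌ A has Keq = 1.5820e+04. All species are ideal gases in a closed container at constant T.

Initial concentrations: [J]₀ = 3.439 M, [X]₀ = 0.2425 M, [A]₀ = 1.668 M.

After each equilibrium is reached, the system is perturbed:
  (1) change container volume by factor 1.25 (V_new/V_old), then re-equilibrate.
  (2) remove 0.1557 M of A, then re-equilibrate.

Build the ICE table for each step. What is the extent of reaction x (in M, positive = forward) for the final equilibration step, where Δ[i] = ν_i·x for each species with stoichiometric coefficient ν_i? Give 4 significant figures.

x = 1.0377e-04 M

Q₀ = 2.398 vs Keq = 1.5820e+04 ⇒ Q<K, forward
Step 1:
                   J          X          A
  init         3.439     0.2425      1.668
  Δ          -0.2392    -0.2392     0.1196
  eq             3.2   0.003322      1.788
  solve Keq expr → x = 0.1196; check Q = 1.5820e+04
Then change container volume by factor 1.25 (V_new/V_old).
Step 2:
                   J          X          A
  init          2.56   0.002658       1.43
  Δ         0.001054   0.001054 -5.2715e-04
  eq           2.561   0.003712       1.43
  solve Keq expr → x = -5.2715e-04; check Q = 1.5820e+04
Then remove 0.1557 M of A.
Step 3:
                   J          X          A
  init         2.561   0.003712      1.274
  Δ       -2.0754e-04 -2.0754e-04 1.0377e-04
  eq           2.561   0.003504      1.274
  solve Keq expr → x = 1.0377e-04; check Q = 1.5820e+04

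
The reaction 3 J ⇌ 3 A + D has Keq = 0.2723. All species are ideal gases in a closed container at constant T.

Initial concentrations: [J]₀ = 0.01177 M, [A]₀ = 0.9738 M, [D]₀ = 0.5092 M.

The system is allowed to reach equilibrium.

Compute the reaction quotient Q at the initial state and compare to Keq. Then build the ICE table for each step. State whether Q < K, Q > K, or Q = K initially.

Q₀ = 2.8838e+05; Q > K (proceeds reverse)

Q₀ = 2.8838e+05 vs Keq = 0.2723 ⇒ Q>K, reverse
Step 1:
                    J           A           D
  I           0.01177      0.9738      0.5092
  C            0.4999     -0.4999     -0.1666
  E            0.5116      0.4739      0.3426
  solve Keq expr → x = -0.1666; check Q = 0.2723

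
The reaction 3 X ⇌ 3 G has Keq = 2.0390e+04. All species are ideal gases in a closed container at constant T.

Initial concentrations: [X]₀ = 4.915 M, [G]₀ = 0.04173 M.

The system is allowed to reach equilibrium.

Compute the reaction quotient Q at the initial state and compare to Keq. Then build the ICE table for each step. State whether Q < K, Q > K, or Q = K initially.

Q₀ = 6.1203e-07 vs Keq = 2.0390e+04 ⇒ Q<K, forward
Step 1:
                   X          G
  Initial      4.915    0.04173
  Change       -4.74       4.74
  Equil        0.175      4.782
  solve Keq expr → x = 1.58; check Q = 2.0390e+04

Q₀ = 6.1203e-07; Q < K (proceeds forward)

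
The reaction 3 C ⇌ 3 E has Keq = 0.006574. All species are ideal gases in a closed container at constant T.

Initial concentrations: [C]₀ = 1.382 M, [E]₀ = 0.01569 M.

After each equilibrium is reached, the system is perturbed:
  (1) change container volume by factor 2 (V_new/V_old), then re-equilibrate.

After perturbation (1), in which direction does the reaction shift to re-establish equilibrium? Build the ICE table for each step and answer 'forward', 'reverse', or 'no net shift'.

Direction: no net shift

Q₀ = 1.4633e-06 vs Keq = 0.006574 ⇒ Q<K, forward
Step 1:
                  C         E
  Initial     1.382   0.01569
  Change    -0.2048    0.2048
  Equil       1.177    0.2205
  solve Keq expr → x = 0.06828; check Q = 0.006574
Then change container volume by factor 2 (V_new/V_old).
Step 2:
                  C         E
  Initial    0.5886    0.1103
  Change          0         0
  Equil      0.5886    0.1103
  solve Keq expr → x = 0; check Q = 0.006574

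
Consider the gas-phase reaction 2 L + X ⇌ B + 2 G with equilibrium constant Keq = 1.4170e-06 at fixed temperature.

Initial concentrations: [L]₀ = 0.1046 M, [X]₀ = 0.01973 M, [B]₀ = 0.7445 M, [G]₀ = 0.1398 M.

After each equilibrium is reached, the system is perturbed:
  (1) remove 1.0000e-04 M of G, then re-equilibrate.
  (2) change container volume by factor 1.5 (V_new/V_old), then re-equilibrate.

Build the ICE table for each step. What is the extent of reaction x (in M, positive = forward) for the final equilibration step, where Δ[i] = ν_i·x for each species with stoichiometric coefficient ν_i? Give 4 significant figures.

x = 0 M

Q₀ = 67.4 vs Keq = 1.4170e-06 ⇒ Q>K, reverse
Step 1:
                    L           X           B           G
  I            0.1046     0.01973      0.7445      0.1398
  C            0.1397     0.06985    -0.06985     -0.1397
  E            0.2443     0.08958      0.6747  1.0596e-04
  solve Keq expr → x = -0.06985; check Q = 1.4170e-06
Then remove 1.0000e-04 M of G.
Step 2:
                    L           X           B           G
  I            0.2443     0.08958      0.6747  5.9634e-06
  C       -9.9923e-05 -4.9962e-05  4.9962e-05  9.9923e-05
  E            0.2442     0.08953      0.6747  1.0589e-04
  solve Keq expr → x = 4.9962e-05; check Q = 1.4170e-06
Then change container volume by factor 1.5 (V_new/V_old).
Step 3:
                    L           X           B           G
  I            0.1628     0.05968      0.4498  7.0591e-05
  C                 0           0           0           0
  E            0.1628     0.05968      0.4498  7.0591e-05
  solve Keq expr → x = 0; check Q = 1.4170e-06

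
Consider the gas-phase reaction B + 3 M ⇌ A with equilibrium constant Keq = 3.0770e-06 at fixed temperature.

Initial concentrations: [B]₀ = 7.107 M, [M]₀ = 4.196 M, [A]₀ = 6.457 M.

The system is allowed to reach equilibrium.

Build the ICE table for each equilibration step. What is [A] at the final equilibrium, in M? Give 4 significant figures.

[A]_eq = 0.4438 M

Q₀ = 0.0123 vs Keq = 3.0770e-06 ⇒ Q>K, reverse
Step 1:
                   B          M          A
  I            7.107      4.196      6.457
  C            6.013      18.04     -6.013
  E            13.12      22.24     0.4438
  solve Keq expr → x = -6.013; check Q = 3.0770e-06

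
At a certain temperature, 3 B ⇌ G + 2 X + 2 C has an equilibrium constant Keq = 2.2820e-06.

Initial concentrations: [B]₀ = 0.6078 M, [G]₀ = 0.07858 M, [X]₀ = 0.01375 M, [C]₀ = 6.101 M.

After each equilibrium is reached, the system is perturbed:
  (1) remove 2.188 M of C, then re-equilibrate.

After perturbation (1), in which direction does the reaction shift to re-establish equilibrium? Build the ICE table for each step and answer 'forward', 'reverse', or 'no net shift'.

Direction: forward

Q₀ = 0.002463 vs Keq = 2.2820e-06 ⇒ Q>K, reverse
Step 1:
                   B          G          X          C
  Initial     0.6078    0.07858    0.01375      6.101
  Change     0.01993  -0.006645   -0.01329   -0.01329
  Equil       0.6277    0.07194 4.6015e-04      6.088
  solve Keq expr → x = -0.006645; check Q = 2.2820e-06
Then remove 2.188 M of C.
Step 2:
                   B          G          X          C
  Initial     0.6277    0.07194 4.6015e-04        3.9
  Change  -3.8524e-04 1.2841e-04 2.5683e-04 2.5683e-04
  Equil       0.6273    0.07206 7.1697e-04        3.9
  solve Keq expr → x = 1.2841e-04; check Q = 2.2820e-06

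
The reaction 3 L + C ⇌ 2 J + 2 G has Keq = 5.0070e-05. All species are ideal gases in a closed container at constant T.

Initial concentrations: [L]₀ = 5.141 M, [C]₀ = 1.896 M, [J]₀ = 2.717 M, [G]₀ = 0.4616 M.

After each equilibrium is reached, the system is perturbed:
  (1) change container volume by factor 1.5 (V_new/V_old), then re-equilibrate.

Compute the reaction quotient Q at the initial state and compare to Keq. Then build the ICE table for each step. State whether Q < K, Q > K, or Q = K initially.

Q₀ = 0.006106; Q > K (proceeds reverse)

Q₀ = 0.006106 vs Keq = 5.0070e-05 ⇒ Q>K, reverse
Step 1:
                  L         C         J         G
  Initial     5.141     1.896     2.717    0.4616
  Change     0.6011    0.2004   -0.4007   -0.4007
  Equil       5.742     2.096     2.316   0.06086
  solve Keq expr → x = -0.2004; check Q = 5.0070e-05
Then change container volume by factor 1.5 (V_new/V_old).
Step 2:
                  L         C         J         G
  Initial     3.828     1.398     1.544   0.04057
  Change          0         0         0         0
  Equil       3.828     1.398     1.544   0.04057
  solve Keq expr → x = 0; check Q = 5.0070e-05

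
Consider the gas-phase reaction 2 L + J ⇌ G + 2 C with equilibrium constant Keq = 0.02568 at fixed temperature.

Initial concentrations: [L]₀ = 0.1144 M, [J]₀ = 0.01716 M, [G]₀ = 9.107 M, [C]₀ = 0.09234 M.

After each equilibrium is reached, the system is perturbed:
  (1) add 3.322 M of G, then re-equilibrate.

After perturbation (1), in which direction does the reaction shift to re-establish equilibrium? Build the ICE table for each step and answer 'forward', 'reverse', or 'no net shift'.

Q₀ = 345.8 vs Keq = 0.02568 ⇒ Q>K, reverse
Step 1:
                   L          J          G          C
  init        0.1144    0.01716      9.107    0.09234
  Δ          0.08964    0.04482   -0.04482   -0.08964
  eq           0.204    0.06198      9.062   0.002704
  solve Keq expr → x = -0.04482; check Q = 0.02568
Then add 3.322 M of G.
Step 2:
                   L          J          G          C
  init         0.204    0.06198      12.38   0.002704
  Δ       3.8299e-04 1.9149e-04 -1.9149e-04 -3.8299e-04
  eq          0.2044    0.06217      12.38   0.002321
  solve Keq expr → x = -1.9149e-04; check Q = 0.02568

Direction: reverse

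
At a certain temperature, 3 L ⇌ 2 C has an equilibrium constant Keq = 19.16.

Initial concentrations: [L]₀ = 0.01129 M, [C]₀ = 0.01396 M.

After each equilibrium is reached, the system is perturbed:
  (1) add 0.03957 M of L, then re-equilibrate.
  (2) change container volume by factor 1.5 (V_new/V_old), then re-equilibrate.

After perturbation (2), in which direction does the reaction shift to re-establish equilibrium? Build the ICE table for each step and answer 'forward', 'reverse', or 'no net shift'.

Direction: reverse

Q₀ = 135.4 vs Keq = 19.16 ⇒ Q>K, reverse
Step 1:
                    L           C
  Initial     0.01129     0.01396
  Change     0.006006   -0.004004
  Equil        0.0173    0.009956
  solve Keq expr → x = -0.002002; check Q = 19.16
Then add 0.03957 M of L.
Step 2:
                    L           C
  Initial     0.05687    0.009956
  Change     -0.02407     0.01604
  Equil        0.0328       0.026
  solve Keq expr → x = 0.008022; check Q = 19.16
Then change container volume by factor 1.5 (V_new/V_old).
Step 3:
                    L           C
  Initial     0.02187     0.01733
  Change     0.001918   -0.001279
  Equil       0.02378     0.01606
  solve Keq expr → x = -6.3928e-04; check Q = 19.16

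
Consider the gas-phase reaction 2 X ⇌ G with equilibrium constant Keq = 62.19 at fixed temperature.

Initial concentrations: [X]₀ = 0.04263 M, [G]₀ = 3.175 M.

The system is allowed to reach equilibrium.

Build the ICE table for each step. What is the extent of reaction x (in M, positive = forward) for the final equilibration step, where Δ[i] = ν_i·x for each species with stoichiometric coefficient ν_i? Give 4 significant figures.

x = -0.09005 M

Q₀ = 1747 vs Keq = 62.19 ⇒ Q>K, reverse
Step 1:
                    X           G
  I           0.04263       3.175
  C            0.1801    -0.09005
  E            0.2227       3.085
  solve Keq expr → x = -0.09005; check Q = 62.19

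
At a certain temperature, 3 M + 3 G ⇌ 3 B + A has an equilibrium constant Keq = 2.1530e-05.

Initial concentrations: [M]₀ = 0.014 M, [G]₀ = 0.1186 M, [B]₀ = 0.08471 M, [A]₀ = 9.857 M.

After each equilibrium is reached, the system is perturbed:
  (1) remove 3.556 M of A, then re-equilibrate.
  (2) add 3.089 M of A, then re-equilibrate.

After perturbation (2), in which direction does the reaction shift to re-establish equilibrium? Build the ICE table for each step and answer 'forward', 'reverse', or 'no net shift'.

Direction: reverse

Q₀ = 1.3089e+06 vs Keq = 2.1530e-05 ⇒ Q>K, reverse
Step 1:
                  M         G         B         A
  Initial     0.014    0.1186   0.08471     9.857
  Change    0.08445   0.08445  -0.08445  -0.02815
  Equil     0.09845    0.2031 2.5962e-04     9.829
  solve Keq expr → x = -0.02815; check Q = 2.1530e-05
Then remove 3.556 M of A.
Step 2:
                  M         G         B         A
  Initial   0.09845    0.2031 2.5962e-04     6.273
  Change  -4.1734e-05 -4.1734e-05 4.1734e-05 1.3911e-05
  Equil     0.09841     0.203 3.0135e-04     6.273
  solve Keq expr → x = 1.3911e-05; check Q = 2.1530e-05
Then add 3.089 M of A.
Step 3:
                  M         G         B         A
  Initial   0.09841     0.203 3.0135e-04     9.362
  Change  3.7504e-05 3.7504e-05 -3.7504e-05 -1.2501e-05
  Equil     0.09845     0.203 2.6385e-04     9.362
  solve Keq expr → x = -1.2501e-05; check Q = 2.1530e-05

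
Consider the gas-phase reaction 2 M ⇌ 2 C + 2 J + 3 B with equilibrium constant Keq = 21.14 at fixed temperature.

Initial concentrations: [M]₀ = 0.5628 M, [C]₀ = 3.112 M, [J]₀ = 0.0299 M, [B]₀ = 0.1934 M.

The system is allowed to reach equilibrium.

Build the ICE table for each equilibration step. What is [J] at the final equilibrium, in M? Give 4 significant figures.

Q₀ = 1.9773e-04 vs Keq = 21.14 ⇒ Q<K, forward
Step 1:
                    M           C           J           B
  init         0.5628       3.112      0.0299      0.1934
  Δ           -0.3685      0.3685      0.3685      0.5527
  eq           0.1943        3.48      0.3984      0.7461
  solve Keq expr → x = 0.1842; check Q = 21.14

[J]_eq = 0.3984 M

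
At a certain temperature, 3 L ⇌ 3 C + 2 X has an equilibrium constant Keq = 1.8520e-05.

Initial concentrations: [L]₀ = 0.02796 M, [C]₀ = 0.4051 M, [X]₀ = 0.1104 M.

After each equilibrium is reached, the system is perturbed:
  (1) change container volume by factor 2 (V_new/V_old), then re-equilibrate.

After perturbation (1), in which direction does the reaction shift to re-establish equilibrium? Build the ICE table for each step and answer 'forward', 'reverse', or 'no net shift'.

Direction: forward

Q₀ = 37.07 vs Keq = 1.8520e-05 ⇒ Q>K, reverse
Step 1:
                    L           C           X
  Initial     0.02796      0.4051      0.1104
  Change       0.1612     -0.1612     -0.1075
  Equil        0.1892      0.2439    0.002939
  solve Keq expr → x = -0.05373; check Q = 1.8520e-05
Then change container volume by factor 2 (V_new/V_old).
Step 2:
                    L           C           X
  Initial     0.09458       0.122    0.001469
  Change    -0.001966    0.001966    0.001311
  Equil       0.09261      0.1239     0.00278
  solve Keq expr → x = 6.5540e-04; check Q = 1.8520e-05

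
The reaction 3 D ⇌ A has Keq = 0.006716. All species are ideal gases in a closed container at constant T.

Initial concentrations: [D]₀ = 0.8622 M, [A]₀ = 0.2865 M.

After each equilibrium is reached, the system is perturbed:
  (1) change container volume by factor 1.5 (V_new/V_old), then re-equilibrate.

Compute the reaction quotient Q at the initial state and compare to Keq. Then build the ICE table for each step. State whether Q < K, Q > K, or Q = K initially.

Q₀ = 0.447 vs Keq = 0.006716 ⇒ Q>K, reverse
Step 1:
                   D          A
  init        0.8622     0.2865
  Δ           0.7716    -0.2572
  eq           1.634    0.02929
  solve Keq expr → x = -0.2572; check Q = 0.006716
Then change container volume by factor 1.5 (V_new/V_old).
Step 2:
                   D          A
  init         1.089    0.01953
  Δ          0.03031    -0.0101
  eq            1.12   0.009424
  solve Keq expr → x = -0.0101; check Q = 0.006716

Q₀ = 0.447; Q > K (proceeds reverse)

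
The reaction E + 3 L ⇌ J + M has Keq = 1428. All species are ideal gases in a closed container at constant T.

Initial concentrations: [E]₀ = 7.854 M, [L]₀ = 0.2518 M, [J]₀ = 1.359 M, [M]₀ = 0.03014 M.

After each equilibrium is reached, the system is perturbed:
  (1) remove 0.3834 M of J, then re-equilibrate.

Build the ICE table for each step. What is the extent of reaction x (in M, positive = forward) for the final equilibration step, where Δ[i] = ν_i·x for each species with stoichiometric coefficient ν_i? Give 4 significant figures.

x = 7.6598e-04 M

Q₀ = 0.3267 vs Keq = 1428 ⇒ Q<K, forward
Step 1:
                    E           L           J           M
  I             7.854      0.2518       1.359     0.03014
  C          -0.07596     -0.2279     0.07596     0.07596
  E             7.778     0.02393       1.435      0.1061
  solve Keq expr → x = 0.07596; check Q = 1428
Then remove 0.3834 M of J.
Step 2:
                    E           L           J           M
  I             7.778     0.02393       1.052      0.1061
  C       -7.6598e-04   -0.002298  7.6598e-04  7.6598e-04
  E             7.777     0.02163       1.052      0.1069
  solve Keq expr → x = 7.6598e-04; check Q = 1428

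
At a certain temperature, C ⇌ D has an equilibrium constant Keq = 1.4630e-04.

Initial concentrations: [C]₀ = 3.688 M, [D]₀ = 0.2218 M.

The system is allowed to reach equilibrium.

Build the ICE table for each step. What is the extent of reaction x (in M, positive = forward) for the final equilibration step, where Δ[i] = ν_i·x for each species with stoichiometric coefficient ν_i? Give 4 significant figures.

Q₀ = 0.06014 vs Keq = 1.4630e-04 ⇒ Q>K, reverse
Step 1:
                   C          D
  init         3.688     0.2218
  Δ           0.2212    -0.2212
  eq           3.909 5.7192e-04
  solve Keq expr → x = -0.2212; check Q = 1.4630e-04

x = -0.2212 M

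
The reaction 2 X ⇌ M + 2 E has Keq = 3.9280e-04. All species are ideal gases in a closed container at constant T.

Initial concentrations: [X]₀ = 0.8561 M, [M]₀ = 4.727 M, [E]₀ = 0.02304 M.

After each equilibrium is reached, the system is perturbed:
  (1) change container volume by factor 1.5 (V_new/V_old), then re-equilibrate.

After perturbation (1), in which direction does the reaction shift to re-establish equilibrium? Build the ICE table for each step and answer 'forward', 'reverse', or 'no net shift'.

Q₀ = 0.003424 vs Keq = 3.9280e-04 ⇒ Q>K, reverse
Step 1:
                  X         M         E
  Initial    0.8561     4.727   0.02304
  Change    0.01509 -0.007546  -0.01509
  Equil      0.8712     4.719  0.007948
  solve Keq expr → x = -0.007546; check Q = 3.9280e-04
Then change container volume by factor 1.5 (V_new/V_old).
Step 2:
                  X         M         E
  Initial    0.5808     3.146  0.005299
  Change  -0.001177 5.8854e-04  0.001177
  Equil      0.5796     3.147  0.006476
  solve Keq expr → x = 5.8854e-04; check Q = 3.9280e-04

Direction: forward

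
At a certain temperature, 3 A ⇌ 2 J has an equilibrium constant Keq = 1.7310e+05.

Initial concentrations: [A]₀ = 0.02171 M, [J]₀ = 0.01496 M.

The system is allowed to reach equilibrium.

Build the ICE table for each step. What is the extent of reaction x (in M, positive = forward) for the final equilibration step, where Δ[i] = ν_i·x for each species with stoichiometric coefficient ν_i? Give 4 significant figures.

Q₀ = 21.87 vs Keq = 1.7310e+05 ⇒ Q<K, forward
Step 1:
                  A         J
  Initial   0.02171   0.01496
  Change   -0.02004   0.01336
  Equil    0.001667   0.02832
  solve Keq expr → x = 0.006681; check Q = 1.7310e+05

x = 0.006681 M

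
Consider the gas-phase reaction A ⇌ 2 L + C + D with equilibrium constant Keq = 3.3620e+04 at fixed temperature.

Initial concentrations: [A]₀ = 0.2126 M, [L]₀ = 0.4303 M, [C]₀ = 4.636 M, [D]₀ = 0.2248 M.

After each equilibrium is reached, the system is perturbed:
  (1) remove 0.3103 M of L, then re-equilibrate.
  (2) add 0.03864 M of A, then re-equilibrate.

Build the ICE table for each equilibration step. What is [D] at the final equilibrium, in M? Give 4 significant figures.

Q₀ = 0.9077 vs Keq = 3.3620e+04 ⇒ Q<K, forward
Step 1:
                  A         L         C         D
  Initial    0.2126    0.4303     4.636    0.2248
  Change    -0.2126    0.4251    0.2126    0.2126
  Equil   4.6152e-05    0.8554     4.849    0.4374
  solve Keq expr → x = 0.2126; check Q = 3.3620e+04
Then remove 0.3103 M of L.
Step 2:
                  A         L         C         D
  Initial 4.6152e-05    0.5451     4.849    0.4374
  Change  -2.7405e-05 5.4811e-05 2.7405e-05 2.7405e-05
  Equil   1.8747e-05    0.5452     4.849    0.4374
  solve Keq expr → x = 2.7405e-05; check Q = 3.3620e+04
Then add 0.03864 M of A.
Step 3:
                  A         L         C         D
  Initial   0.03866    0.5452     4.849    0.4374
  Change   -0.03863   0.07726   0.03863   0.03863
  Equil   2.6808e-05    0.6224     4.887     0.476
  solve Keq expr → x = 0.03863; check Q = 3.3620e+04

[D]_eq = 0.476 M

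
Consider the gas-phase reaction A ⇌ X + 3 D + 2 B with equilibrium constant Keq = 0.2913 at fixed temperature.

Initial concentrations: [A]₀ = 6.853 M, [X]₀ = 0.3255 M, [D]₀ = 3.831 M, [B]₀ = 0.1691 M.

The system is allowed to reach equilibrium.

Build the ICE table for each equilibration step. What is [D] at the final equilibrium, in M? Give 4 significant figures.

[D]_eq = 4.003 M

Q₀ = 0.07636 vs Keq = 0.2913 ⇒ Q<K, forward
Step 1:
                  A         X         D         B
  Initial     6.853    0.3255     3.831    0.1691
  Change   -0.05739   0.05739    0.1722    0.1148
  Equil       6.796    0.3829     4.003    0.2839
  solve Keq expr → x = 0.05739; check Q = 0.2913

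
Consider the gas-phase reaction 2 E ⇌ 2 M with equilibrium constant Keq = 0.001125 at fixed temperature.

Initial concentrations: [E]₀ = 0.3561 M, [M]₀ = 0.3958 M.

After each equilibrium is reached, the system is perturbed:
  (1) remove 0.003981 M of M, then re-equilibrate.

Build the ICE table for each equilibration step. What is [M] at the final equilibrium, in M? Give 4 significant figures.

Q₀ = 1.235 vs Keq = 0.001125 ⇒ Q>K, reverse
Step 1:
                  E         M
  I          0.3561    0.3958
  C          0.3714   -0.3714
  E          0.7275    0.0244
  solve Keq expr → x = -0.1857; check Q = 0.001125
Then remove 0.003981 M of M.
Step 2:
                  E         M
  I          0.7275   0.02042
  C       -0.003852  0.003852
  E          0.7236   0.02427
  solve Keq expr → x = 0.001926; check Q = 0.001125

[M]_eq = 0.02427 M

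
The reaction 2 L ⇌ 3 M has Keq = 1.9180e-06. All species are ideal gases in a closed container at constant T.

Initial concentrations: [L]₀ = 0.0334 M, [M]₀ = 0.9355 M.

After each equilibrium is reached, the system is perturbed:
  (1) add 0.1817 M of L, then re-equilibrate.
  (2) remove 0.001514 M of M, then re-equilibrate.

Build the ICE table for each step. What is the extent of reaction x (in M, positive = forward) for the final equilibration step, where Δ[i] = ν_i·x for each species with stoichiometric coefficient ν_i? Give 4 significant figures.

Q₀ = 733.9 vs Keq = 1.9180e-06 ⇒ Q>K, reverse
Step 1:
                    L           M
  Initial      0.0334      0.9355
  Change       0.6174     -0.9262
  Equil        0.6508    0.009331
  solve Keq expr → x = -0.3087; check Q = 1.9180e-06
Then add 0.1817 M of L.
Step 2:
                    L           M
  Initial      0.8325    0.009331
  Change    -0.001103    0.001655
  Equil        0.8314     0.01099
  solve Keq expr → x = 5.5160e-04; check Q = 1.9180e-06
Then remove 0.001514 M of M.
Step 3:
                    L           M
  Initial      0.8314    0.009472
  Change    -0.001003    0.001505
  Equil        0.8304     0.01098
  solve Keq expr → x = 5.0172e-04; check Q = 1.9180e-06

x = 5.0172e-04 M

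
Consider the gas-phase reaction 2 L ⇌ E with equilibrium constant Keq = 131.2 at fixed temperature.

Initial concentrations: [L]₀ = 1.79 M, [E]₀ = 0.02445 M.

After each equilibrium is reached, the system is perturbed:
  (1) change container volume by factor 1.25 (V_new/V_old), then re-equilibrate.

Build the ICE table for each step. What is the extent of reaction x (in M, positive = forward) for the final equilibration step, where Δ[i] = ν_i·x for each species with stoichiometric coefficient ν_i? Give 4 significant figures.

Q₀ = 0.007631 vs Keq = 131.2 ⇒ Q<K, forward
Step 1:
                   L          E
  Initial       1.79    0.02445
  Change      -1.708     0.8541
  Equil      0.08183     0.8785
  solve Keq expr → x = 0.8541; check Q = 131.2
Then change container volume by factor 1.25 (V_new/V_old).
Step 2:
                   L          E
  Initial    0.06546     0.7028
  Change    0.007531  -0.003765
  Equil      0.07299     0.6991
  solve Keq expr → x = -0.003765; check Q = 131.2

x = -0.003765 M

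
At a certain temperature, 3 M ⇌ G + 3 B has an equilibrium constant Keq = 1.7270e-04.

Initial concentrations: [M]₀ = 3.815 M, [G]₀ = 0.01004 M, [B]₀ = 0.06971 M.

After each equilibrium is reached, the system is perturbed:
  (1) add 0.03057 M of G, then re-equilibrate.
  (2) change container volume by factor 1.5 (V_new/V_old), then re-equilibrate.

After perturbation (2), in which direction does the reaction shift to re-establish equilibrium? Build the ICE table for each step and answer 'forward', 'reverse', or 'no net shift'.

Q₀ = 6.1254e-08 vs Keq = 1.7270e-04 ⇒ Q<K, forward
Step 1:
                  M         G         B
  Initial     3.815   0.01004   0.06971
  Change    -0.3258    0.1086    0.3258
  Equil       3.489    0.1186    0.3955
  solve Keq expr → x = 0.1086; check Q = 1.7270e-04
Then add 0.03057 M of G.
Step 2:
                  M         G         B
  Initial     3.489    0.1492    0.3955
  Change    0.02096 -0.006986  -0.02096
  Equil        3.51    0.1422    0.3745
  solve Keq expr → x = -0.006986; check Q = 1.7270e-04
Then change container volume by factor 1.5 (V_new/V_old).
Step 3:
                  M         G         B
  Initial      2.34   0.09481    0.2497
  Change   -0.02517  0.008392   0.02517
  Equil       2.315    0.1032    0.2748
  solve Keq expr → x = 0.008392; check Q = 1.7270e-04

Direction: forward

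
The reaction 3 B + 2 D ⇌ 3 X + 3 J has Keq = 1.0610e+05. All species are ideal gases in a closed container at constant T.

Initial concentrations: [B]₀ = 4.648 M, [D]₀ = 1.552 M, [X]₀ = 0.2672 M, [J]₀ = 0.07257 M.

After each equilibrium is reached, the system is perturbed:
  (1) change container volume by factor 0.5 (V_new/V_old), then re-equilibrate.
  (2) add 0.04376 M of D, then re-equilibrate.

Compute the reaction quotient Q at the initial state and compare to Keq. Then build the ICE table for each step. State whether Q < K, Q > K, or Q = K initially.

Q₀ = 3.0144e-08; Q < K (proceeds forward)

Q₀ = 3.0144e-08 vs Keq = 1.0610e+05 ⇒ Q<K, forward
Step 1:
                   B          D          X          J
  I            4.648      1.552     0.2672    0.07257
  C           -2.308     -1.539      2.308      2.308
  E             2.34    0.01303      2.576      2.381
  solve Keq expr → x = 0.7695; check Q = 1.0610e+05
Then change container volume by factor 0.5 (V_new/V_old).
Step 2:
                   B          D          X          J
  I            4.679    0.02606      5.151      4.762
  C          0.01541    0.01027   -0.01541   -0.01541
  E            4.694    0.03633      5.136      4.747
  solve Keq expr → x = -0.005136; check Q = 1.0610e+05
Then add 0.04376 M of D.
Step 3:
                   B          D          X          J
  I            4.694    0.08009      5.136      4.747
  C          -0.0624    -0.0416     0.0624     0.0624
  E            4.632    0.03849      5.198      4.809
  solve Keq expr → x = 0.0208; check Q = 1.0610e+05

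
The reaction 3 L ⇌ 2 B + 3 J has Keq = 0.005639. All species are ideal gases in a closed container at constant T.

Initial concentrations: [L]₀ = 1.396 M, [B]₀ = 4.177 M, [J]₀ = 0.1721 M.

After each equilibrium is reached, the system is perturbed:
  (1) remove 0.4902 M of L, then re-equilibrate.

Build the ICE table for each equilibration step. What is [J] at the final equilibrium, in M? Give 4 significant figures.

Q₀ = 0.03269 vs Keq = 0.005639 ⇒ Q>K, reverse
Step 1:
                    L           B           J
  I             1.396       4.177      0.1721
  C           0.07068    -0.04712    -0.07068
  E             1.467        4.13      0.1014
  solve Keq expr → x = -0.02356; check Q = 0.005639
Then remove 0.4902 M of L.
Step 2:
                    L           B           J
  I            0.9765        4.13      0.1014
  C           0.03148    -0.02099    -0.03148
  E             1.008       4.109     0.06994
  solve Keq expr → x = -0.01049; check Q = 0.005639

[J]_eq = 0.06994 M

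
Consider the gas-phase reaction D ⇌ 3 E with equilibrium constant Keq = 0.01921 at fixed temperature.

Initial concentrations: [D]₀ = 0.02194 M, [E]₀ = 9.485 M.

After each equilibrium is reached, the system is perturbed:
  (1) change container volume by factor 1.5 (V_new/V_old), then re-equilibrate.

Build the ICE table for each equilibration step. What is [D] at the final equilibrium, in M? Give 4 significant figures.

[D]_eq = 2.01 M

Q₀ = 3.8893e+04 vs Keq = 0.01921 ⇒ Q>K, reverse
Step 1:
                  D         E
  Initial   0.02194     9.485
  Change      3.032    -9.096
  Equil       3.054    0.3886
  solve Keq expr → x = -3.032; check Q = 0.01921
Then change container volume by factor 1.5 (V_new/V_old).
Step 2:
                  D         E
  Initial     2.036     0.259
  Change   -0.02631   0.07893
  Equil        2.01     0.338
  solve Keq expr → x = 0.02631; check Q = 0.01921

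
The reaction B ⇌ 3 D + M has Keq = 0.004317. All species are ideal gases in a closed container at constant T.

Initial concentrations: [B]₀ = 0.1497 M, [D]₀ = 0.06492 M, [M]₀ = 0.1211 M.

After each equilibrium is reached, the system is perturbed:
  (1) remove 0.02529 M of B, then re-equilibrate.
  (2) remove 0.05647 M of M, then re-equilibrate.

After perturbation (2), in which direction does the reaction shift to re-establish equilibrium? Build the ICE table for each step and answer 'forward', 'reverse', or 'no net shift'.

Q₀ = 2.2134e-04 vs Keq = 0.004317 ⇒ Q<K, forward
Step 1:
                  B         D         M
  I          0.1497   0.06492    0.1211
  C        -0.02887    0.0866   0.02887
  E          0.1208    0.1515      0.15
  solve Keq expr → x = 0.02887; check Q = 0.004317
Then remove 0.02529 M of B.
Step 2:
                  B         D         M
  I         0.09554    0.1515      0.15
  C           0.003    -0.009    -0.003
  E         0.09854    0.1425     0.147
  solve Keq expr → x = -0.003; check Q = 0.004317
Then remove 0.05647 M of M.
Step 3:
                  B         D         M
  I         0.09854    0.1425    0.0905
  C       -0.006014   0.01804  0.006014
  E         0.09253    0.1606   0.09651
  solve Keq expr → x = 0.006014; check Q = 0.004317

Direction: forward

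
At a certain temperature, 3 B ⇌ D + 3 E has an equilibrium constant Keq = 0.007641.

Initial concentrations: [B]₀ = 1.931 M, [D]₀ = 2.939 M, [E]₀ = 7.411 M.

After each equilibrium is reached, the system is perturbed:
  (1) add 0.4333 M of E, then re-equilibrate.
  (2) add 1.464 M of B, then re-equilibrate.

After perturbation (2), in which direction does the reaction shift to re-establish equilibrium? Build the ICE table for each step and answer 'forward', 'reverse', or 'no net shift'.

Direction: forward

Q₀ = 166.1 vs Keq = 0.007641 ⇒ Q>K, reverse
Step 1:
                    B           D           E
  init          1.931       2.939       7.411
  Δ             5.867      -1.956      -5.867
  eq            7.798      0.9835       1.544
  solve Keq expr → x = -1.956; check Q = 0.007641
Then add 0.4333 M of E.
Step 2:
                    B           D           E
  init          7.798      0.9835       1.978
  Δ             0.311     -0.1037      -0.311
  eq            8.109      0.8798       1.667
  solve Keq expr → x = -0.1037; check Q = 0.007641
Then add 1.464 M of B.
Step 3:
                    B           D           E
  init          9.573      0.8798       1.667
  Δ           -0.2095     0.06983      0.2095
  eq            9.363      0.9496       1.876
  solve Keq expr → x = 0.06983; check Q = 0.007641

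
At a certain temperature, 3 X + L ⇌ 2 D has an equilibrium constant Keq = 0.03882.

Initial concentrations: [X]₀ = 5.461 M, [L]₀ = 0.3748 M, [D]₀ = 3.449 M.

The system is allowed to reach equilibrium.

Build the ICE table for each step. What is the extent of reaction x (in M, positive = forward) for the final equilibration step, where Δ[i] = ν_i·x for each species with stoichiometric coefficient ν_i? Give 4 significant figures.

Q₀ = 0.1949 vs Keq = 0.03882 ⇒ Q>K, reverse
Step 1:
                   X          L          D
  init         5.461     0.3748      3.449
  Δ            1.031     0.3435    -0.6871
  eq           6.492     0.7183      2.762
  solve Keq expr → x = -0.3435; check Q = 0.03882

x = -0.3435 M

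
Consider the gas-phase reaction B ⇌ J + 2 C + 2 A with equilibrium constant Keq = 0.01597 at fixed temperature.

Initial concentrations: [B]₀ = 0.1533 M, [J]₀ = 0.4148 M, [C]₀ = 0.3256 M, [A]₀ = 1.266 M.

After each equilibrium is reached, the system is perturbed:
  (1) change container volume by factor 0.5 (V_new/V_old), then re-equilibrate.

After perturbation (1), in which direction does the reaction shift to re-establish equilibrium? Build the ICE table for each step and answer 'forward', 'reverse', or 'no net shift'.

Q₀ = 0.4598 vs Keq = 0.01597 ⇒ Q>K, reverse
Step 1:
                    B           J           C           A
  Initial      0.1533      0.4148      0.3256       1.266
  Change       0.1074     -0.1074     -0.2149     -0.2149
  Equil        0.2607      0.3074      0.1107       1.051
  solve Keq expr → x = -0.1074; check Q = 0.01597
Then change container volume by factor 0.5 (V_new/V_old).
Step 2:
                    B           J           C           A
  Initial      0.5215      0.6147      0.2215       2.102
  Change      0.07656    -0.07656     -0.1531     -0.1531
  Equil         0.598      0.5382     0.06835       1.949
  solve Keq expr → x = -0.07656; check Q = 0.01597

Direction: reverse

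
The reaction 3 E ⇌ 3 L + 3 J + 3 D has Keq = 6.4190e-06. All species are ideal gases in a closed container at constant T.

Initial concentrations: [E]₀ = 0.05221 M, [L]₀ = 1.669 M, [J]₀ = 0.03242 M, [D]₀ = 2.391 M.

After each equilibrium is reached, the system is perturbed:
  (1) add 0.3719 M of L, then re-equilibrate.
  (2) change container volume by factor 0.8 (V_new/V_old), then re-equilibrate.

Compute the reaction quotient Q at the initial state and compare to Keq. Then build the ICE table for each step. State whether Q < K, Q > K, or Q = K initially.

Q₀ = 15.22; Q > K (proceeds reverse)

Q₀ = 15.22 vs Keq = 6.4190e-06 ⇒ Q>K, reverse
Step 1:
                  E         L         J         D
  I         0.05221     1.669   0.03242     2.391
  C         0.03201  -0.03201  -0.03201  -0.03201
  E         0.08422     1.637 4.0535e-04     2.359
  solve Keq expr → x = -0.01067; check Q = 6.4190e-06
Then add 0.3719 M of L.
Step 2:
                  E         L         J         D
  I         0.08422     2.009 4.0535e-04     2.359
  C       7.4725e-05 -7.4725e-05 -7.4725e-05 -7.4725e-05
  E          0.0843     2.009 3.3062e-04     2.359
  solve Keq expr → x = -2.4908e-05; check Q = 6.4190e-06
Then change container volume by factor 0.8 (V_new/V_old).
Step 3:
                  E         L         J         D
  I          0.1054     2.511 4.1328e-04     2.949
  C       1.4838e-04 -1.4838e-04 -1.4838e-04 -1.4838e-04
  E          0.1055     2.511 2.6490e-04     2.948
  solve Keq expr → x = -4.9459e-05; check Q = 6.4190e-06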